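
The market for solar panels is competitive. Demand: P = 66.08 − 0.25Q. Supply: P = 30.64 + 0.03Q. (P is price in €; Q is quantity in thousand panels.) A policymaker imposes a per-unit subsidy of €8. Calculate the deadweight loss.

Competitive equilibrium: 66.08 − 0.25Q = 30.64 + 0.03Q → Q* = 126.5714, P* = 34.4371.
The subsidy lowers effective supply by 8: P = 22.64 + 0.03Q.
New quantity: 66.08 − 0.25Q = 22.64 + 0.03Q → Q' = 155.1429.
Overproduction ΔQ = 155.1429 − 126.5714 = 28.5715; wedge = subsidy = 8.
Welfare loss = ½ × 28.5715 × 8 = €114.29 thousand.

€114.29 thousand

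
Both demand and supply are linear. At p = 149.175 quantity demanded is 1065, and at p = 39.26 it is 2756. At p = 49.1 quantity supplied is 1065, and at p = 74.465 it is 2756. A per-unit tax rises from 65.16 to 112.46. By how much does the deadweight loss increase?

52508.91

Demand slope = (39.26 − 149.175)/(2756 − 1065) = −0.065, so p = 218.4 − 0.065q.
Supply slope = (74.465 − 49.1)/(2756 − 1065) = 0.015, so p = 33.125 + 0.015q.
Competitive equilibrium: 218.4 − 0.065q = 33.125 + 0.015q → q* = 2315.9375, p* = 67.8641.
For a per-unit tax t: Δq = t/0.08, so DWL = ½·t·(t/0.08) = t²/0.16.
At t = 65.16: DWL = 26536.41. At t = 112.46: DWL = 79045.323.
Increase = 79045.323 − 26536.41 = 52508.91.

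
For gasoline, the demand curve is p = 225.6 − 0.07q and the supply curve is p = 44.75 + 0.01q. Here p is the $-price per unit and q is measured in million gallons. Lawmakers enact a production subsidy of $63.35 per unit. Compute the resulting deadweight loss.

$25082.64 million

Competitive equilibrium: 225.6 − 0.07q = 44.75 + 0.01q → q* = 2260.625, p* = 67.3563.
The subsidy lowers effective supply by 63.35: p = 0.01q − 18.6.
New quantity: 225.6 − 0.07q = 0.01q − 18.6 → q' = 3052.5.
Overproduction Δq = 3052.5 − 2260.625 = 791.875; wedge = subsidy = 63.35.
The triangle = ½ × 791.875 × 63.35 = $25082.64 million.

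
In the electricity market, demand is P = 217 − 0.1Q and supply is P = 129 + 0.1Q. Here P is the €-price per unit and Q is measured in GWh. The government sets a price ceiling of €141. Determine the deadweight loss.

Competitive equilibrium: 217 − 0.1Q = 129 + 0.1Q → Q* = 440, P* = 173.
At the ceiling P = 141, quantity supplied = (141 − 129)/0.1 = 120.
Willingness to pay at Q' = 120: 217 − 0.1·120 = 205.
ΔQ = 440 − 120 = 320; wedge = 205 − 141 = 64.
Deadweight loss = ½ × 320 × 64 = €10240.

€10240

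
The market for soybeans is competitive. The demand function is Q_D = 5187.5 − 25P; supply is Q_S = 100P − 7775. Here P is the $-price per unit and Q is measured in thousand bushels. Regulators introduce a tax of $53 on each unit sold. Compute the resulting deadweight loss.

In inverse form: demand P = 207.5 − 0.04Q, supply P = 77.75 + 0.01Q.
Competitive equilibrium: 207.5 − 0.04Q = 77.75 + 0.01Q → Q* = 2595, P* = 103.7.
With the tax, the buyer price exceeds the seller price by 53: (207.5 − 0.04Q) − (77.75 + 0.01Q) = 53 → Q' = 1535.
ΔQ = 2595 − 1535 = 1060; the wedge equals the tax, 53.
The triangle = ½ × 1060 × 53 = $28090 thousand.

$28090 thousand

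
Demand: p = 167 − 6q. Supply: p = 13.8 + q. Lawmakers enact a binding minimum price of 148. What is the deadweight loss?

1226.41

Competitive equilibrium: 167 − 6q = 13.8 + q → q* = 21.8857, p* = 35.6857.
At the floor p = 148, quantity demanded = (167 − 148)/6 = 3.1667.
Sellers' marginal cost at q' = 3.1667: 13.8 + 1·3.1667 = 16.9667.
Δq = 21.8857 − 3.1667 = 18.719; wedge = 148 − 16.9667 = 131.0333.
Deadweight loss = ½ × 18.719 × 131.0333 = 1226.41.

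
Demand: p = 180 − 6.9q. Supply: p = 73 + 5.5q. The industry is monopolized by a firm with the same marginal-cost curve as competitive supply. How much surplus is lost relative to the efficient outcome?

Competitive equilibrium: 180 − 6.9q = 73 + 5.5q → q* = 8.629, p* = 120.4597.
Marginal revenue: MR = 180 − 13.8q. Set MR = MC: 180 − 13.8q = 73 + 5.5q → q_m = 5.544.
Price p_m = 180 − 6.9·5.544 = 141.7464; MC(q_m) = 73 + 5.5·5.544 = 103.492.
Competitive q* = 8.629, so Δq = 3.085; wedge = 141.7464 − 103.492 = 38.2544.
DWL = ½ × 3.085 × 38.2544 = 59.01.

59.01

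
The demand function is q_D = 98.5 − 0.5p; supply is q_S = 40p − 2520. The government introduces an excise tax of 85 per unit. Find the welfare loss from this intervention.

1783.95

In inverse form: demand p = 197 − 2q, supply p = 63 + 0.025q.
Competitive equilibrium: 197 − 2q = 63 + 0.025q → q* = 66.1728, p* = 64.6543.
With the tax, the buyer price exceeds the seller price by 85: (197 − 2q) − (63 + 0.025q) = 85 → q' = 24.1975.
Δq = 66.1728 − 24.1975 = 41.9753; the wedge equals the tax, 85.
Deadweight loss = ½ × 41.9753 × 85 = 1783.95.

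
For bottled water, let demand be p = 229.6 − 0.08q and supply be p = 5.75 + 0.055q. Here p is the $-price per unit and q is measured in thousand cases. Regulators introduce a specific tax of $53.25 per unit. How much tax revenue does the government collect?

Competitive equilibrium: 229.6 − 0.08q = 5.75 + 0.055q → q* = 1658.1481, p* = 96.9481.
With the tax, the buyer price exceeds the seller price by 53.25: (229.6 − 0.08q) − (5.75 + 0.055q) = 53.25 → q' = 1263.7037.
Tax revenue = 53.25 × 1263.7037 = $67292.22 thousand.

$67292.22 thousand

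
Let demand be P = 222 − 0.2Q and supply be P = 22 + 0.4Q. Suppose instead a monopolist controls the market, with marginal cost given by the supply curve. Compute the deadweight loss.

2083.33

Competitive equilibrium: 222 − 0.2Q = 22 + 0.4Q → Q* = 333.3333, P* = 155.3333.
Marginal revenue: MR = 222 − 0.4Q. Set MR = MC: 222 − 0.4Q = 22 + 0.4Q → Q_m = 250.
Price P_m = 222 − 0.2·250 = 172; MC(Q_m) = 22 + 0.4·250 = 122.
Competitive Q* = 333.3333, so ΔQ = 83.3333; wedge = 172 − 122 = 50.
Deadweight loss = ½ × 83.3333 × 50 = 2083.33.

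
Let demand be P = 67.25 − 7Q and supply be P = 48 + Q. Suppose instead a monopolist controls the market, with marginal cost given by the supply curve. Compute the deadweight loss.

Competitive equilibrium: 67.25 − 7Q = 48 + Q → Q* = 2.4063, P* = 50.4063.
Marginal revenue: MR = 67.25 − 14Q. Set MR = MC: 67.25 − 14Q = 48 + Q → Q_m = 1.2833.
Price P_m = 67.25 − 7·1.2833 = 58.2669; MC(Q_m) = 48 + 1·1.2833 = 49.2833.
Competitive Q* = 2.4063, so ΔQ = 1.123; wedge = 58.2669 − 49.2833 = 8.9836.
The triangle = ½ × 1.123 × 8.9836 = 5.04.

5.04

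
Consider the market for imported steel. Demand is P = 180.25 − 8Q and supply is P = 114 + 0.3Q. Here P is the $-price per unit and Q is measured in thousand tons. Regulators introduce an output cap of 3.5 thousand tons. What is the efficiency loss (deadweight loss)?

Competitive equilibrium: 180.25 − 8Q = 114 + 0.3Q → Q* = 7.9819, P* = 116.3946.
At Q = 3.5: demand price = 180.25 − 8·3.5 = 152.25; supply price = 114 + 0.3·3.5 = 115.05.
ΔQ = 7.9819 − 3.5 = 4.4819; wedge = 152.25 − 115.05 = 37.2.
DWL = ½ × 4.4819 × 37.2 = $83.36 thousand.

$83.36 thousand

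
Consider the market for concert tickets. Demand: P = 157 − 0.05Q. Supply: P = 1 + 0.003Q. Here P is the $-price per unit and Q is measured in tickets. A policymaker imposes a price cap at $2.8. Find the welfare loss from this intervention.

$145524.91

Competitive equilibrium: 157 − 0.05Q = 1 + 0.003Q → Q* = 2943.39623, P* = 9.83019.
At the ceiling P = 2.8, quantity supplied = (2.8 − 1)/0.003 = 600.
Willingness to pay at Q' = 600: 157 − 0.05·600 = 127.
ΔQ = 2943.39623 − 600 = 2343.39623; wedge = 127 − 2.8 = 124.2.
DWL = ½ × 2343.39623 × 124.2 = $145524.91.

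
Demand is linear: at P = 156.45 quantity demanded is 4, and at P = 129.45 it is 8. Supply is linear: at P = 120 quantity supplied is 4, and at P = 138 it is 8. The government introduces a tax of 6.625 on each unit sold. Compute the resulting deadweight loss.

1.95

Demand slope = (129.45 − 156.45)/(8 − 4) = −6.75, so P = 183.45 − 6.75Q.
Supply slope = (138 − 120)/(8 − 4) = 4.5, so P = 102 + 4.5Q.
Competitive equilibrium: 183.45 − 6.75Q = 102 + 4.5Q → Q* = 7.24, P* = 134.58.
With the tax, the buyer price exceeds the seller price by 6.625: (183.45 − 6.75Q) − (102 + 4.5Q) = 6.625 → Q' = 6.6511.
ΔQ = 7.24 − 6.6511 = 0.5889; the wedge equals the tax, 6.625.
DWL = ½ × 0.5889 × 6.625 = 1.95.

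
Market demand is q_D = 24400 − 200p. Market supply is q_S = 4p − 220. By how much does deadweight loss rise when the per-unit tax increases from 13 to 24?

In inverse form: demand p = 122 − 0.005q, supply p = 55 + 0.25q.
Competitive equilibrium: 122 − 0.005q = 55 + 0.25q → q* = 262.7451, p* = 120.6863.
For a per-unit tax t: Δq = t/0.255, so DWL = ½·t·(t/0.255) = t²/0.51.
At t = 13: DWL = 331.373. At t = 24: DWL = 1129.412.
Increase = 1129.412 − 331.373 = 798.04.

798.04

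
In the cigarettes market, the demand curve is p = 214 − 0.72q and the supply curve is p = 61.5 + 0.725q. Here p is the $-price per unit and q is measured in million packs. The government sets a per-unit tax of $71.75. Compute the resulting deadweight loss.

$1781.34 million

Competitive equilibrium: 214 − 0.72q = 61.5 + 0.725q → q* = 105.53633, p* = 138.01384.
With the tax, the buyer price exceeds the seller price by 71.75: (214 − 0.72q) − (61.5 + 0.725q) = 71.75 → q' = 55.88235.
Δq = 105.53633 − 55.88235 = 49.65398; the wedge equals the tax, 71.75.
Welfare loss = ½ × 49.65398 × 71.75 = $1781.34 million.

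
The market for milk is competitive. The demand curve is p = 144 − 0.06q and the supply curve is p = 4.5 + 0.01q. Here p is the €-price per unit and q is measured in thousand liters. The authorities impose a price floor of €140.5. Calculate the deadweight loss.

€130983.38 thousand

Competitive equilibrium: 144 − 0.06q = 4.5 + 0.01q → q* = 1992.857143, p* = 24.428571.
At the floor p = 140.5, quantity demanded = (144 − 140.5)/0.06 = 58.333333.
Sellers' marginal cost at q' = 58.333333: 4.5 + 0.01·58.333333 = 5.083333.
Δq = 1992.857143 − 58.333333 = 1934.52381; wedge = 140.5 − 5.083333 = 135.416667.
DWL = ½ × 1934.52381 × 135.416667 = €130983.38 thousand.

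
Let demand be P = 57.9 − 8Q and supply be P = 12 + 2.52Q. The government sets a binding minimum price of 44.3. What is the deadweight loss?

37.30

Competitive equilibrium: 57.9 − 8Q = 12 + 2.52Q → Q* = 4.3631, P* = 22.9951.
At the floor P = 44.3, quantity demanded = (57.9 − 44.3)/8 = 1.7.
Sellers' marginal cost at Q' = 1.7: 12 + 2.52·1.7 = 16.284.
ΔQ = 4.3631 − 1.7 = 2.6631; wedge = 44.3 − 16.284 = 28.016.
The triangle = ½ × 2.6631 × 28.016 = 37.30.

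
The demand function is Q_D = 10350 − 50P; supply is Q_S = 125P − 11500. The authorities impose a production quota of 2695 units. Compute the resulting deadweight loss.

In inverse form: demand P = 207 − 0.02Q, supply P = 92 + 0.008Q.
Competitive equilibrium: 207 − 0.02Q = 92 + 0.008Q → Q* = 4107.14286, P* = 124.85714.
At Q = 2695: demand price = 207 − 0.02·2695 = 153.1; supply price = 92 + 0.008·2695 = 113.56.
ΔQ = 4107.14286 − 2695 = 1412.14286; wedge = 153.1 − 113.56 = 39.54.
Deadweight loss = ½ × 1412.14286 × 39.54 = 27918.06.

27918.06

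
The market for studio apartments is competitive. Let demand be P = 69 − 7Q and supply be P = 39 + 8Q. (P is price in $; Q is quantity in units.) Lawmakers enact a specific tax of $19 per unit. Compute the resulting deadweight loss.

Competitive equilibrium: 69 − 7Q = 39 + 8Q → Q* = 2, P* = 55.
With the tax, the buyer price exceeds the seller price by 19: (69 − 7Q) − (39 + 8Q) = 19 → Q' = 0.7333.
ΔQ = 2 − 0.7333 = 1.2667; the wedge equals the tax, 19.
The triangle = ½ × 1.2667 × 19 = $12.03.

$12.03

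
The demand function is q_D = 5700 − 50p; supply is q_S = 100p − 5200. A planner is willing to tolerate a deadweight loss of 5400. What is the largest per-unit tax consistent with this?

18

In inverse form: demand p = 114 − 0.02q, supply p = 52 + 0.01q.
Competitive equilibrium: 114 − 0.02q = 52 + 0.01q → q* = 2066.6667, p* = 72.6667.
A tax t gives Δq = t/0.03 and wedge t, so DWL = t²/0.06.
t²/0.06 = 5400 → t² = 324 → t = 18.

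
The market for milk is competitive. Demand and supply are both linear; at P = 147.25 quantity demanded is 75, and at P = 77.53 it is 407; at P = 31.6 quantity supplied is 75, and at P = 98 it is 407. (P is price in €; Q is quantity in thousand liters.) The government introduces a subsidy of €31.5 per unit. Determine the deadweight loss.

€1210.06 thousand

Demand slope = (77.53 − 147.25)/(407 − 75) = −0.21, so P = 163 − 0.21Q.
Supply slope = (98 − 31.6)/(407 − 75) = 0.2, so P = 16.6 + 0.2Q.
Competitive equilibrium: 163 − 0.21Q = 16.6 + 0.2Q → Q* = 357.0732, P* = 88.0146.
The subsidy lowers effective supply by 31.5: P = 0.2Q − 14.9.
New quantity: 163 − 0.21Q = 0.2Q − 14.9 → Q' = 433.9024.
Overproduction ΔQ = 433.9024 − 357.0732 = 76.8292; wedge = subsidy = 31.5.
The triangle = ½ × 76.8292 × 31.5 = €1210.06 thousand.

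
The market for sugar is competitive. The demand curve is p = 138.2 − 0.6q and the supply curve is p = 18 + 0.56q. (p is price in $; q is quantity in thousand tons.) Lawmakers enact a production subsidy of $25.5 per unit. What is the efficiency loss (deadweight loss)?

Competitive equilibrium: 138.2 − 0.6q = 18 + 0.56q → q* = 103.6207, p* = 76.0276.
The subsidy lowers effective supply by 25.5: p = 0.56q − 7.5.
New quantity: 138.2 − 0.6q = 0.56q − 7.5 → q' = 125.6034.
Overproduction Δq = 125.6034 − 103.6207 = 21.9827; wedge = subsidy = 25.5.
DWL = ½ × 21.9827 × 25.5 = $280.28 thousand.

$280.28 thousand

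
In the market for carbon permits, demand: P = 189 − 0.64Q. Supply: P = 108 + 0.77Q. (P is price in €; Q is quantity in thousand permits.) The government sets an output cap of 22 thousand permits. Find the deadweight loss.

€885.82 thousand

Competitive equilibrium: 189 − 0.64Q = 108 + 0.77Q → Q* = 57.4468, P* = 152.234.
At Q = 22: demand price = 189 − 0.64·22 = 174.92; supply price = 108 + 0.77·22 = 124.94.
ΔQ = 57.4468 − 22 = 35.4468; wedge = 174.92 − 124.94 = 49.98.
Welfare loss = ½ × 35.4468 × 49.98 = €885.82 thousand.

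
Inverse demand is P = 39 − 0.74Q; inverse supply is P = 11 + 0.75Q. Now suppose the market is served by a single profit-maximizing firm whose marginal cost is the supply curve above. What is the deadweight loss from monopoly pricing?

Competitive equilibrium: 39 − 0.74Q = 11 + 0.75Q → Q* = 18.7919, P* = 25.094.
Marginal revenue: MR = 39 − 1.48Q. Set MR = MC: 39 − 1.48Q = 11 + 0.75Q → Q_m = 12.5561.
Price P_m = 39 − 0.74·12.5561 = 29.7085; MC(Q_m) = 11 + 0.75·12.5561 = 20.4171.
Competitive Q* = 18.7919, so ΔQ = 6.2358; wedge = 29.7085 − 20.4171 = 9.2914.
DWL = ½ × 6.2358 × 9.2914 = 28.97.

28.97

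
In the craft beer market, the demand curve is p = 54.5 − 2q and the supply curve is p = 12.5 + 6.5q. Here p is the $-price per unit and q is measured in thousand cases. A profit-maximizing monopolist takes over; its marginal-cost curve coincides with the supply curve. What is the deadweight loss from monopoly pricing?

Competitive equilibrium: 54.5 − 2q = 12.5 + 6.5q → q* = 4.9412, p* = 44.6176.
Marginal revenue: MR = 54.5 − 4q. Set MR = MC: 54.5 − 4q = 12.5 + 6.5q → q_m = 4.
Price p_m = 54.5 − 2·4 = 46.5; MC(q_m) = 12.5 + 6.5·4 = 38.5.
Competitive q* = 4.9412, so Δq = 0.9412; wedge = 46.5 − 38.5 = 8.
Welfare loss = ½ × 0.9412 × 8 = $3.76 thousand.

$3.76 thousand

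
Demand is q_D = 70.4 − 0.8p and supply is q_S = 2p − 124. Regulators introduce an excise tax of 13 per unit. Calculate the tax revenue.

In inverse form: demand p = 88 − 1.25q, supply p = 62 + 0.5q.
Competitive equilibrium: 88 − 1.25q = 62 + 0.5q → q* = 14.8571, p* = 69.4286.
With the tax, the buyer price exceeds the seller price by 13: (88 − 1.25q) − (62 + 0.5q) = 13 → q' = 7.4286.
Tax revenue = 13 × 7.4286 = 96.57.

96.57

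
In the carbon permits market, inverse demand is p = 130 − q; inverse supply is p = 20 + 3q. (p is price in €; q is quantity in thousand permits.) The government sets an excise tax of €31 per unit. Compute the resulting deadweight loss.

Competitive equilibrium: 130 − q = 20 + 3q → q* = 27.5, p* = 102.5.
With the tax, the buyer price exceeds the seller price by 31: (130 − q) − (20 + 3q) = 31 → q' = 19.75.
Δq = 27.5 − 19.75 = 7.75; the wedge equals the tax, 31.
DWL = ½ × 7.75 × 31 = €120.125 thousand.

€120.125 thousand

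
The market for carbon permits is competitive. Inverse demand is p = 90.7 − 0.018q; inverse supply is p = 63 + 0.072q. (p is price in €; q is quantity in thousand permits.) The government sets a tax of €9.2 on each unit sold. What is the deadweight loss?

Competitive equilibrium: 90.7 − 0.018q = 63 + 0.072q → q* = 307.7778, p* = 85.16.
With the tax, the buyer price exceeds the seller price by 9.2: (90.7 − 0.018q) − (63 + 0.072q) = 9.2 → q' = 205.5556.
Δq = 307.7778 − 205.5556 = 102.2222; the wedge equals the tax, 9.2.
Deadweight loss = ½ × 102.2222 × 9.2 = €470.22 thousand.

€470.22 thousand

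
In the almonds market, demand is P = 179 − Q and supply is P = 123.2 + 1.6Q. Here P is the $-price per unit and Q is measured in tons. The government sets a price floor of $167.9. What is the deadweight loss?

Competitive equilibrium: 179 − Q = 123.2 + 1.6Q → Q* = 21.4615, P* = 157.5385.
At the floor P = 167.9, quantity demanded = (179 − 167.9)/1 = 11.1.
Sellers' marginal cost at Q' = 11.1: 123.2 + 1.6·11.1 = 140.96.
ΔQ = 21.4615 − 11.1 = 10.3615; wedge = 167.9 − 140.96 = 26.94.
DWL = ½ × 10.3615 × 26.94 = $139.57.

$139.57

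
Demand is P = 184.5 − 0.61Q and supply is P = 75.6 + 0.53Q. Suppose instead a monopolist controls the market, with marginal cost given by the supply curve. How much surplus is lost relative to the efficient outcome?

Competitive equilibrium: 184.5 − 0.61Q = 75.6 + 0.53Q → Q* = 95.5263, P* = 126.2289.
Marginal revenue: MR = 184.5 − 1.22Q. Set MR = MC: 184.5 − 1.22Q = 75.6 + 0.53Q → Q_m = 62.2286.
Price P_m = 184.5 − 0.61·62.2286 = 146.5406; MC(Q_m) = 75.6 + 0.53·62.2286 = 108.5812.
Competitive Q* = 95.5263, so ΔQ = 33.2977; wedge = 146.5406 − 108.5812 = 37.9594.
The triangle = ½ × 33.2977 × 37.9594 = 631.98.

631.98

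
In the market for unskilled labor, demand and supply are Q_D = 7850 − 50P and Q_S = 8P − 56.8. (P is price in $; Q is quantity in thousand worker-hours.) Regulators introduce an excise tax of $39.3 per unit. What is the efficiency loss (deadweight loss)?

$5325.83 thousand

In inverse form: demand P = 157 − 0.02Q, supply P = 7.1 + 0.125Q.
Competitive equilibrium: 157 − 0.02Q = 7.1 + 0.125Q → Q* = 1033.7931, P* = 136.3241.
With the tax, the buyer price exceeds the seller price by 39.3: (157 − 0.02Q) − (7.1 + 0.125Q) = 39.3 → Q' = 762.7586.
ΔQ = 1033.7931 − 762.7586 = 271.0345; the wedge equals the tax, 39.3.
DWL = ½ × 271.0345 × 39.3 = $5325.83 thousand.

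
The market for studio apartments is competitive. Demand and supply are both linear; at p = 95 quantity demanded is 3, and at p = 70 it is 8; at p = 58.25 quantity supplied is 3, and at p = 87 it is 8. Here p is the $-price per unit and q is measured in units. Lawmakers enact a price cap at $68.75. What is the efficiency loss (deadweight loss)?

Demand slope = (70 − 95)/(8 − 3) = −5, so p = 110 − 5q.
Supply slope = (87 − 58.25)/(8 − 3) = 5.75, so p = 41 + 5.75q.
Competitive equilibrium: 110 − 5q = 41 + 5.75q → q* = 6.4186, p* = 77.907.
At the ceiling p = 68.75, quantity supplied = (68.75 − 41)/5.75 = 4.8261.
Willingness to pay at q' = 4.8261: 110 − 5·4.8261 = 85.8695.
Δq = 6.4186 − 4.8261 = 1.5925; wedge = 85.8695 − 68.75 = 17.1195.
Welfare loss = ½ × 1.5925 × 17.1195 = $13.63.

$13.63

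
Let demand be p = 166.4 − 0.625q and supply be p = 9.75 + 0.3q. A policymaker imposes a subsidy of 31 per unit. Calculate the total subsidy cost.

6288.81

Competitive equilibrium: 166.4 − 0.625q = 9.75 + 0.3q → q* = 169.3514, p* = 60.5554.
The subsidy lowers effective supply by 31: p = 0.3q − 21.25.
New quantity: 166.4 − 0.625q = 0.3q − 21.25 → q' = 202.8649.
Total subsidy cost = 31 × 202.8649 = 6288.81.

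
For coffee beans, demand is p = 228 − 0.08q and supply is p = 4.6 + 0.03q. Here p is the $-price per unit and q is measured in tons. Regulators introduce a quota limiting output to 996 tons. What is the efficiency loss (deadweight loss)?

$58907.03

Competitive equilibrium: 228 − 0.08q = 4.6 + 0.03q → q* = 2030.9091, p* = 65.5273.
At q = 996: demand price = 228 − 0.08·996 = 148.32; supply price = 4.6 + 0.03·996 = 34.48.
Δq = 2030.9091 − 996 = 1034.9091; wedge = 148.32 − 34.48 = 113.84.
Welfare loss = ½ × 1034.9091 × 113.84 = $58907.03.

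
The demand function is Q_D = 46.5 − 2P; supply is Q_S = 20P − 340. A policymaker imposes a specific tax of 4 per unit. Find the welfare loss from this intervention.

In inverse form: demand P = 23.25 − 0.5Q, supply P = 17 + 0.05Q.
Competitive equilibrium: 23.25 − 0.5Q = 17 + 0.05Q → Q* = 11.3636, P* = 17.5682.
With the tax, the buyer price exceeds the seller price by 4: (23.25 − 0.5Q) − (17 + 0.05Q) = 4 → Q' = 4.0909.
ΔQ = 11.3636 − 4.0909 = 7.2727; the wedge equals the tax, 4.
DWL = ½ × 7.2727 × 4 = 14.55.

14.55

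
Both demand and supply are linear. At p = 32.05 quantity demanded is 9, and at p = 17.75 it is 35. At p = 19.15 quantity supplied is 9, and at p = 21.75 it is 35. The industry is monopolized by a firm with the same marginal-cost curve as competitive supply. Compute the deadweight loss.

Demand slope = (17.75 − 32.05)/(35 − 9) = −0.55, so p = 37 − 0.55q.
Supply slope = (21.75 − 19.15)/(35 − 9) = 0.1, so p = 18.25 + 0.1q.
Competitive equilibrium: 37 − 0.55q = 18.25 + 0.1q → q* = 28.8462, p* = 21.1346.
Marginal revenue: MR = 37 − 1.1q. Set MR = MC: 37 − 1.1q = 18.25 + 0.1q → q_m = 15.625.
Price p_m = 37 − 0.55·15.625 = 28.4063; MC(q_m) = 18.25 + 0.1·15.625 = 19.8125.
Competitive q* = 28.8462, so Δq = 13.2212; wedge = 28.4063 − 19.8125 = 8.5938.
The triangle = ½ × 13.2212 × 8.5938 = 56.81.

56.81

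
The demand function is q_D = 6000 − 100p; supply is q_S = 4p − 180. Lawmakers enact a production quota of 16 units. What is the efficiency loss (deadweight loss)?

225.97

In inverse form: demand p = 60 − 0.01q, supply p = 45 + 0.25q.
Competitive equilibrium: 60 − 0.01q = 45 + 0.25q → q* = 57.6923, p* = 59.4231.
At q = 16: demand price = 60 − 0.01·16 = 59.84; supply price = 45 + 0.25·16 = 49.
Δq = 57.6923 − 16 = 41.6923; wedge = 59.84 − 49 = 10.84.
DWL = ½ × 41.6923 × 10.84 = 225.97.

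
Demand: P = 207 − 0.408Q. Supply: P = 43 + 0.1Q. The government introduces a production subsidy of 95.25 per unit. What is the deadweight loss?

Competitive equilibrium: 207 − 0.408Q = 43 + 0.1Q → Q* = 322.8346, P* = 75.2835.
The subsidy lowers effective supply by 95.25: P = 0.1Q − 52.25.
New quantity: 207 − 0.408Q = 0.1Q − 52.25 → Q' = 510.3346.
Overproduction ΔQ = 510.3346 − 322.8346 = 187.5; wedge = subsidy = 95.25.
Deadweight loss = ½ × 187.5 × 95.25 = 8929.69.

8929.69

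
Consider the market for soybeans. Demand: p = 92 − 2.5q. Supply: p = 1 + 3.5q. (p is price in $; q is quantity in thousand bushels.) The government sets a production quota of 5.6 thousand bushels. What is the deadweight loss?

$274.56 thousand

Competitive equilibrium: 92 − 2.5q = 1 + 3.5q → q* = 15.1667, p* = 54.0833.
At q = 5.6: demand price = 92 − 2.5·5.6 = 78; supply price = 1 + 3.5·5.6 = 20.6.
Δq = 15.1667 − 5.6 = 9.5667; wedge = 78 − 20.6 = 57.4.
DWL = ½ × 9.5667 × 57.4 = $274.56 thousand.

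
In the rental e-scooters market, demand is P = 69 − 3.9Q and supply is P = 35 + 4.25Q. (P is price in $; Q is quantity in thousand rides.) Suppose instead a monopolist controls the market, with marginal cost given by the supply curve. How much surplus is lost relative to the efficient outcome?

Competitive equilibrium: 69 − 3.9Q = 35 + 4.25Q → Q* = 4.1718, P* = 52.7301.
Marginal revenue: MR = 69 − 7.8Q. Set MR = MC: 69 − 7.8Q = 35 + 4.25Q → Q_m = 2.8216.
Price P_m = 69 − 3.9·2.8216 = 57.9958; MC(Q_m) = 35 + 4.25·2.8216 = 46.9918.
Competitive Q* = 4.1718, so ΔQ = 1.3502; wedge = 57.9958 − 46.9918 = 11.004.
DWL = ½ × 1.3502 × 11.004 = $7.43 thousand.

$7.43 thousand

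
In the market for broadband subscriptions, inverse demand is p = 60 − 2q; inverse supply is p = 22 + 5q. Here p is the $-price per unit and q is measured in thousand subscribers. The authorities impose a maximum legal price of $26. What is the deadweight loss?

Competitive equilibrium: 60 − 2q = 22 + 5q → q* = 5.4286, p* = 49.1429.
At the ceiling p = 26, quantity supplied = (26 − 22)/5 = 0.8.
Willingness to pay at q' = 0.8: 60 − 2·0.8 = 58.4.
Δq = 5.4286 − 0.8 = 4.6286; wedge = 58.4 − 26 = 32.4.
Welfare loss = ½ × 4.6286 × 32.4 = $74.98 thousand.

$74.98 thousand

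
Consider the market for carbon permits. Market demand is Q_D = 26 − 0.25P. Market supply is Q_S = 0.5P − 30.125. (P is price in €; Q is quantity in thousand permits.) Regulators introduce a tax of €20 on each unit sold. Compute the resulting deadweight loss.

In inverse form: demand P = 104 − 4Q, supply P = 60.25 + 2Q.
Competitive equilibrium: 104 − 4Q = 60.25 + 2Q → Q* = 7.2917, P* = 74.8333.
With the tax, the buyer price exceeds the seller price by 20: (104 − 4Q) − (60.25 + 2Q) = 20 → Q' = 3.9583.
ΔQ = 7.2917 − 3.9583 = 3.3334; the wedge equals the tax, 20.
Deadweight loss = ½ × 3.3334 × 20 = €33.33 thousand.

€33.33 thousand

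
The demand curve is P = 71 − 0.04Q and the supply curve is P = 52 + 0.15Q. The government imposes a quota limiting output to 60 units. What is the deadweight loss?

Competitive equilibrium: 71 − 0.04Q = 52 + 0.15Q → Q* = 100, P* = 67.
At Q = 60: demand price = 71 − 0.04·60 = 68.6; supply price = 52 + 0.15·60 = 61.
ΔQ = 100 − 60 = 40; wedge = 68.6 − 61 = 7.6.
Deadweight loss = ½ × 40 × 7.6 = 152.

152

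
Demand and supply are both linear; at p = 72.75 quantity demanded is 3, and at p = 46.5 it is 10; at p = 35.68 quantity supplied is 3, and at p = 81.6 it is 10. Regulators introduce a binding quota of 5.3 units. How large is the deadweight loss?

8.65

Demand slope = (46.5 − 72.75)/(10 − 3) = −3.75, so p = 84 − 3.75q.
Supply slope = (81.6 − 35.68)/(10 − 3) = 6.56, so p = 16 + 6.56q.
Competitive equilibrium: 84 − 3.75q = 16 + 6.56q → q* = 6.5955, p* = 59.2667.
At q = 5.3: demand price = 84 − 3.75·5.3 = 64.125; supply price = 16 + 6.56·5.3 = 50.768.
Δq = 6.5955 − 5.3 = 1.2955; wedge = 64.125 − 50.768 = 13.357.
Deadweight loss = ½ × 1.2955 × 13.357 = 8.65.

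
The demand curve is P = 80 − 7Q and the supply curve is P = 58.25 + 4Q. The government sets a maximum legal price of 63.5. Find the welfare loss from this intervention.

2.43

Competitive equilibrium: 80 − 7Q = 58.25 + 4Q → Q* = 1.9773, P* = 66.1591.
At the ceiling P = 63.5, quantity supplied = (63.5 − 58.25)/4 = 1.3125.
Willingness to pay at Q' = 1.3125: 80 − 7·1.3125 = 70.8125.
ΔQ = 1.9773 − 1.3125 = 0.6648; wedge = 70.8125 − 63.5 = 7.3125.
Welfare loss = ½ × 0.6648 × 7.3125 = 2.43.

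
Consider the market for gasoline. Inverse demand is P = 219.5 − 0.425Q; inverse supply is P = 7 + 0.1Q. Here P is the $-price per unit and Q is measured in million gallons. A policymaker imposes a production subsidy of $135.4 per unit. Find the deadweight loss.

Competitive equilibrium: 219.5 − 0.425Q = 7 + 0.1Q → Q* = 404.7619, P* = 47.4762.
The subsidy lowers effective supply by 135.4: P = 0.1Q − 128.4.
New quantity: 219.5 − 0.425Q = 0.1Q − 128.4 → Q' = 662.6667.
Overproduction ΔQ = 662.6667 − 404.7619 = 257.9048; wedge = subsidy = 135.4.
DWL = ½ × 257.9048 × 135.4 = $17460.15 million.

$17460.15 million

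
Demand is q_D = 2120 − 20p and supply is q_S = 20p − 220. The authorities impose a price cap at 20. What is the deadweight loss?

In inverse form: demand p = 106 − 0.05q, supply p = 11 + 0.05q.
Competitive equilibrium: 106 − 0.05q = 11 + 0.05q → q* = 950, p* = 58.5.
At the ceiling p = 20, quantity supplied = (20 − 11)/0.05 = 180.
Willingness to pay at q' = 180: 106 − 0.05·180 = 97.
Δq = 950 − 180 = 770; wedge = 97 − 20 = 77.
Welfare loss = ½ × 770 × 77 = 29645.

29645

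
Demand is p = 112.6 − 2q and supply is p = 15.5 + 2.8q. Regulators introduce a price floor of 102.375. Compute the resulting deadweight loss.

Competitive equilibrium: 112.6 − 2q = 15.5 + 2.8q → q* = 20.2292, p* = 72.1417.
At the floor p = 102.375, quantity demanded = (112.6 − 102.375)/2 = 5.1125.
Sellers' marginal cost at q' = 5.1125: 15.5 + 2.8·5.1125 = 29.815.
Δq = 20.2292 − 5.1125 = 15.1167; wedge = 102.375 − 29.815 = 72.56.
DWL = ½ × 15.1167 × 72.56 = 548.43.

548.43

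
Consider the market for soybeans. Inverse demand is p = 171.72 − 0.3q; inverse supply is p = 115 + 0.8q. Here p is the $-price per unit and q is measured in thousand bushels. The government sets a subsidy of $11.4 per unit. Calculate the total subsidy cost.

Competitive equilibrium: 171.72 − 0.3q = 115 + 0.8q → q* = 51.5636, p* = 156.2509.
The subsidy lowers effective supply by 11.4: p = 103.6 + 0.8q.
New quantity: 171.72 − 0.3q = 103.6 + 0.8q → q' = 61.9273.
Total subsidy cost = 11.4 × 61.9273 = $705.97 thousand.

$705.97 thousand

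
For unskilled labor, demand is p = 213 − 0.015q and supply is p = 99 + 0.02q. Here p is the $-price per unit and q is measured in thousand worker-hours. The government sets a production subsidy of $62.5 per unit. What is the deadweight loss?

Competitive equilibrium: 213 − 0.015q = 99 + 0.02q → q* = 3257.1429, p* = 164.1429.
The subsidy lowers effective supply by 62.5: p = 36.5 + 0.02q.
New quantity: 213 − 0.015q = 36.5 + 0.02q → q' = 5042.8571.
Overproduction Δq = 5042.8571 − 3257.1429 = 1785.7142; wedge = subsidy = 62.5.
The triangle = ½ × 1785.7142 × 62.5 = $55803.57 thousand.

$55803.57 thousand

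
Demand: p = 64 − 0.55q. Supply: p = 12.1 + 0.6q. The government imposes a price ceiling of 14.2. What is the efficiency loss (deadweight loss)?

Competitive equilibrium: 64 − 0.55q = 12.1 + 0.6q → q* = 45.1304, p* = 39.1783.
At the ceiling p = 14.2, quantity supplied = (14.2 − 12.1)/0.6 = 3.5.
Willingness to pay at q' = 3.5: 64 − 0.55·3.5 = 62.075.
Δq = 45.1304 − 3.5 = 41.6304; wedge = 62.075 − 14.2 = 47.875.
The triangle = ½ × 41.6304 × 47.875 = 996.53.

996.53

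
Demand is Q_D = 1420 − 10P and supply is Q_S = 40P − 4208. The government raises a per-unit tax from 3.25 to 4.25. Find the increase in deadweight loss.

30

In inverse form: demand P = 142 − 0.1Q, supply P = 105.2 + 0.025Q.
Competitive equilibrium: 142 − 0.1Q = 105.2 + 0.025Q → Q* = 294.4, P* = 112.56.
For a per-unit tax t: ΔQ = t/0.125, so DWL = ½·t·(t/0.125) = t²/0.25.
At t = 3.25: DWL = 42.25. At t = 4.25: DWL = 72.25.
Increase = 72.25 − 42.25 = 30.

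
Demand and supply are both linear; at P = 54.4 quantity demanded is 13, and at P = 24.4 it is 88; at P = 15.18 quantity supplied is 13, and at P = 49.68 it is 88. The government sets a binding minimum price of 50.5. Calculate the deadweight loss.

Demand slope = (24.4 − 54.4)/(88 − 13) = −0.4, so P = 59.6 − 0.4Q.
Supply slope = (49.68 − 15.18)/(88 − 13) = 0.46, so P = 9.2 + 0.46Q.
Competitive equilibrium: 59.6 − 0.4Q = 9.2 + 0.46Q → Q* = 58.6047, P* = 36.1581.
At the floor P = 50.5, quantity demanded = (59.6 − 50.5)/0.4 = 22.75.
Sellers' marginal cost at Q' = 22.75: 9.2 + 0.46·22.75 = 19.665.
ΔQ = 58.6047 − 22.75 = 35.8547; wedge = 50.5 − 19.665 = 30.835.
Welfare loss = ½ × 35.8547 × 30.835 = 552.79.

552.79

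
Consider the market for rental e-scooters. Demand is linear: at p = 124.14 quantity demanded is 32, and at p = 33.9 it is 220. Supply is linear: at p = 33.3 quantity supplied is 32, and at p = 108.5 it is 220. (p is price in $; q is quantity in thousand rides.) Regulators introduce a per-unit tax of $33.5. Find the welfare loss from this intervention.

Demand slope = (33.9 − 124.14)/(220 − 32) = −0.48, so p = 139.5 − 0.48q.
Supply slope = (108.5 − 33.3)/(220 − 32) = 0.4, so p = 20.5 + 0.4q.
Competitive equilibrium: 139.5 − 0.48q = 20.5 + 0.4q → q* = 135.2273, p* = 74.5909.
With the tax, the buyer price exceeds the seller price by 33.5: (139.5 − 0.48q) − (20.5 + 0.4q) = 33.5 → q' = 97.1591.
Δq = 135.2273 − 97.1591 = 38.0682; the wedge equals the tax, 33.5.
Deadweight loss = ½ × 38.0682 × 33.5 = $637.64 thousand.

$637.64 thousand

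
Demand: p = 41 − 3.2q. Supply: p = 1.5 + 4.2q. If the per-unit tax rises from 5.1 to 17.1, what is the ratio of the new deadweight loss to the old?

Competitive equilibrium: 41 − 3.2q = 1.5 + 4.2q → q* = 5.3378, p* = 23.9189.
For a per-unit tax t: Δq = t/7.4, so DWL = ½·t·(t/7.4) = t²/14.8.
At t = 5.1: DWL = 1.757. At t = 17.1: DWL = 19.757.
Ratio = (17.1/5.1)² = 11.242.

11.242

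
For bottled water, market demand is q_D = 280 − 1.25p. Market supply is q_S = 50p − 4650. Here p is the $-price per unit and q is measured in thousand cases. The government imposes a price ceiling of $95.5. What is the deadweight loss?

In inverse form: demand p = 224 − 0.8q, supply p = 93 + 0.02q.
Competitive equilibrium: 224 − 0.8q = 93 + 0.02q → q* = 159.7561, p* = 96.1951.
At the ceiling p = 95.5, quantity supplied = (95.5 − 93)/0.02 = 125.
Willingness to pay at q' = 125: 224 − 0.8·125 = 124.
Δq = 159.7561 − 125 = 34.7561; wedge = 124 − 95.5 = 28.5.
Deadweight loss = ½ × 34.7561 × 28.5 = $495.27 thousand.

$495.27 thousand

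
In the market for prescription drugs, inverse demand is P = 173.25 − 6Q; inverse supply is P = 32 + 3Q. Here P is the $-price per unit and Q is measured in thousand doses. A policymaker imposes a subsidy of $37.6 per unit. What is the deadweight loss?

$78.54 thousand

Competitive equilibrium: 173.25 − 6Q = 32 + 3Q → Q* = 15.6944, P* = 79.0833.
The subsidy lowers effective supply by 37.6: P = 3Q − 5.6.
New quantity: 173.25 − 6Q = 3Q − 5.6 → Q' = 19.8722.
Overproduction ΔQ = 19.8722 − 15.6944 = 4.1778; wedge = subsidy = 37.6.
The triangle = ½ × 4.1778 × 37.6 = $78.54 thousand.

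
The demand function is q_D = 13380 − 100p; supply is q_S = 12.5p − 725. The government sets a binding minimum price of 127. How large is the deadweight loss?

In inverse form: demand p = 133.8 − 0.01q, supply p = 58 + 0.08q.
Competitive equilibrium: 133.8 − 0.01q = 58 + 0.08q → q* = 842.2222, p* = 125.3778.
At the floor p = 127, quantity demanded = (133.8 − 127)/0.01 = 680.
Sellers' marginal cost at q' = 680: 58 + 0.08·680 = 112.4.
Δq = 842.2222 − 680 = 162.2222; wedge = 127 − 112.4 = 14.6.
Deadweight loss = ½ × 162.2222 × 14.6 = 1184.22.

1184.22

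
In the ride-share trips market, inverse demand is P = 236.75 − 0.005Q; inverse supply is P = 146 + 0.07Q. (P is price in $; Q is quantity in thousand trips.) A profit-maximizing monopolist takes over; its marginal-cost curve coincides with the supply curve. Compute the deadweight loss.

Competitive equilibrium: 236.75 − 0.005Q = 146 + 0.07Q → Q* = 1210, P* = 230.7.
Marginal revenue: MR = 236.75 − 0.01Q. Set MR = MC: 236.75 − 0.01Q = 146 + 0.07Q → Q_m = 1134.375.
Price P_m = 236.75 − 0.005·1134.375 = 231.07813; MC(Q_m) = 146 + 0.07·1134.375 = 225.40625.
Competitive Q* = 1210, so ΔQ = 75.625; wedge = 231.07813 − 225.40625 = 5.67188.
DWL = ½ × 75.625 × 5.67188 = $214.47 thousand.

$214.47 thousand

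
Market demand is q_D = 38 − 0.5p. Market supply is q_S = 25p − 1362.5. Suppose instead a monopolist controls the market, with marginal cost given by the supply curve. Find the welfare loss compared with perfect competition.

27.77

In inverse form: demand p = 76 − 2q, supply p = 54.5 + 0.04q.
Competitive equilibrium: 76 − 2q = 54.5 + 0.04q → q* = 10.5392, p* = 54.9216.
Marginal revenue: MR = 76 − 4q. Set MR = MC: 76 − 4q = 54.5 + 0.04q → q_m = 5.3218.
Price p_m = 76 − 2·5.3218 = 65.3564; MC(q_m) = 54.5 + 0.04·5.3218 = 54.7129.
Competitive q* = 10.5392, so Δq = 5.2174; wedge = 65.3564 − 54.7129 = 10.6435.
Welfare loss = ½ × 5.2174 × 10.6435 = 27.77.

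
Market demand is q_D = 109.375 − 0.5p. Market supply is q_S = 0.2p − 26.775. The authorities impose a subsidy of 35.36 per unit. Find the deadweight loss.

89.31

In inverse form: demand p = 218.75 − 2q, supply p = 133.875 + 5q.
Competitive equilibrium: 218.75 − 2q = 133.875 + 5q → q* = 12.125, p* = 194.5.
The subsidy lowers effective supply by 35.36: p = 98.515 + 5q.
New quantity: 218.75 − 2q = 98.515 + 5q → q' = 17.1764.
Overproduction Δq = 17.1764 − 12.125 = 5.0514; wedge = subsidy = 35.36.
Welfare loss = ½ × 5.0514 × 35.36 = 89.31.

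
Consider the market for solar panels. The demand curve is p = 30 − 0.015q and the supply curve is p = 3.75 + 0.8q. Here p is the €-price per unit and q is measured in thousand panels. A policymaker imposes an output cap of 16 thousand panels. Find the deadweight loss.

€107.06 thousand

Competitive equilibrium: 30 − 0.015q = 3.75 + 0.8q → q* = 32.2086, p* = 29.5169.
At q = 16: demand price = 30 − 0.015·16 = 29.76; supply price = 3.75 + 0.8·16 = 16.55.
Δq = 32.2086 − 16 = 16.2086; wedge = 29.76 − 16.55 = 13.21.
The triangle = ½ × 16.2086 × 13.21 = €107.06 thousand.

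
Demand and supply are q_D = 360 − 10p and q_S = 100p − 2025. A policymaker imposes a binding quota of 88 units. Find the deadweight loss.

167.48

In inverse form: demand p = 36 − 0.1q, supply p = 20.25 + 0.01q.
Competitive equilibrium: 36 − 0.1q = 20.25 + 0.01q → q* = 143.1818, p* = 21.6818.
At q = 88: demand price = 36 − 0.1·88 = 27.2; supply price = 20.25 + 0.01·88 = 21.13.
Δq = 143.1818 − 88 = 55.1818; wedge = 27.2 − 21.13 = 6.07.
Deadweight loss = ½ × 55.1818 × 6.07 = 167.48.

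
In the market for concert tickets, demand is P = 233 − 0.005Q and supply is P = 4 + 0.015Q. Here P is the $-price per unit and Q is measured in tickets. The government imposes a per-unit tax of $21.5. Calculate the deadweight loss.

Competitive equilibrium: 233 − 0.005Q = 4 + 0.015Q → Q* = 11450, P* = 175.75.
With the tax, the buyer price exceeds the seller price by 21.5: (233 − 0.005Q) − (4 + 0.015Q) = 21.5 → Q' = 10375.
ΔQ = 11450 − 10375 = 1075; the wedge equals the tax, 21.5.
The triangle = ½ × 1075 × 21.5 = $11556.25.

$11556.25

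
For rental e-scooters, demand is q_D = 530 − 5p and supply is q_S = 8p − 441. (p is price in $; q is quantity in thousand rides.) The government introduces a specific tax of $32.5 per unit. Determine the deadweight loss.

In inverse form: demand p = 106 − 0.2q, supply p = 55.125 + 0.125q.
Competitive equilibrium: 106 − 0.2q = 55.125 + 0.125q → q* = 156.5385, p* = 74.6923.
With the tax, the buyer price exceeds the seller price by 32.5: (106 − 0.2q) − (55.125 + 0.125q) = 32.5 → q' = 56.5385.
Δq = 156.5385 − 56.5385 = 100; the wedge equals the tax, 32.5.
The triangle = ½ × 100 × 32.5 = $1625 thousand.

$1625 thousand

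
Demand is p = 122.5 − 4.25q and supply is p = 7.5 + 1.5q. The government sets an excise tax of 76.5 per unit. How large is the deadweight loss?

Competitive equilibrium: 122.5 − 4.25q = 7.5 + 1.5q → q* = 20, p* = 37.5.
With the tax, the buyer price exceeds the seller price by 76.5: (122.5 − 4.25q) − (7.5 + 1.5q) = 76.5 → q' = 6.6957.
Δq = 20 − 6.6957 = 13.3043; the wedge equals the tax, 76.5.
Welfare loss = ½ × 13.3043 × 76.5 = 508.89.

508.89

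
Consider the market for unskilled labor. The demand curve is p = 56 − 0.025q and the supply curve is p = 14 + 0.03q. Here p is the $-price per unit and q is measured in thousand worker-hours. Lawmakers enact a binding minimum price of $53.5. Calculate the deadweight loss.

$12111.36 thousand

Competitive equilibrium: 56 − 0.025q = 14 + 0.03q → q* = 763.6364, p* = 36.9091.
At the floor p = 53.5, quantity demanded = (56 − 53.5)/0.025 = 100.
Sellers' marginal cost at q' = 100: 14 + 0.03·100 = 17.
Δq = 763.6364 − 100 = 663.6364; wedge = 53.5 − 17 = 36.5.
The triangle = ½ × 663.6364 × 36.5 = $12111.36 thousand.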